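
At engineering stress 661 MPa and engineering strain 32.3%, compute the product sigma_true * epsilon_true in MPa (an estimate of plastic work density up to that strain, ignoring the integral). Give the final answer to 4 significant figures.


sigma_true = sigma_eng * (1 + epsilon_eng)
sigma_true = 661 * (1 + 0.323) = 874.503 MPa
epsilon_true = ln(1 + epsilon_eng)
epsilon_true = ln(1 + 0.323) = 0.279902
sigma_true * epsilon_true = 874.503 * 0.279902 = 244.8 MPa


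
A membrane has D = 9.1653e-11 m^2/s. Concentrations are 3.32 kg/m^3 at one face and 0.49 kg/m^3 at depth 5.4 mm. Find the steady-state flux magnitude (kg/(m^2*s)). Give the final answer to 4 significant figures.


J = -D * (dC/dx) = D * (C1 - C2) / dx
J = 9.1653e-11 * (3.32 - 0.49) / 5.4e-03
J = 4.803e-08 kg/(m^2*s)


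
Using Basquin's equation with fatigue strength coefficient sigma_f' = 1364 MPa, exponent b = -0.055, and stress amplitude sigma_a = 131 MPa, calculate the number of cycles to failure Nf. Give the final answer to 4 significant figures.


sigma_a = sigma_f' * (2*Nf)^b
2*Nf = (sigma_a / sigma_f')^(1/b)
2*Nf = (131 / 1364)^(1/-0.055)
2*Nf = 3.16799e+18
Nf = 1.584e+18 cycles


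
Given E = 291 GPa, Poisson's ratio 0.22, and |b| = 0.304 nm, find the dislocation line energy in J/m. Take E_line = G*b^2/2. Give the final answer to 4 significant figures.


Step 1: G = E / (2*(1+nu))
G = 291 / (2*(1+0.22)) = 119.262 GPa = 1.19262e+11 Pa
Step 2: E_line = G*b^2/2
b = 0.304 nm = 3.04e-10 m
E_line = 0.5 * 1.19262e+11 * (3.04e-10)^2 = 5.511e-09 J/m


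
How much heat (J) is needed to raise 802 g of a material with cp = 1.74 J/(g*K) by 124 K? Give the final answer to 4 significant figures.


Q = m * cp * dT
Q = 802 * 1.74 * 124
Q = 173000 J


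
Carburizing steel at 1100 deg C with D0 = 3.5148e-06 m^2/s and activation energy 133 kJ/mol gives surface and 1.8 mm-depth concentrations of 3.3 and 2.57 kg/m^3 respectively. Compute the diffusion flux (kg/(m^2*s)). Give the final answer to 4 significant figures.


Step 1: D = D0 * exp(-Qd/(R*T))
T = 1100 + 273.15 = 1373.15 K
D = 3.5148e-06 * exp(-133e3 / (8.314 * 1373.15)) = 3.06476e-11 m^2/s
Step 2: J = D * (C1 - C2) / dx
J = 3.06476e-11 * (3.3 - 2.57) / 1.8e-03
J = 1.243e-08 kg/(m^2*s)


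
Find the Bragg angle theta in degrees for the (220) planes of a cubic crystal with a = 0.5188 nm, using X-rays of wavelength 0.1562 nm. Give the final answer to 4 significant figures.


d = a / sqrt(h^2+k^2+l^2)
d = 0.5188 / sqrt(8) = 0.183423 nm
lambda = 2*d*sin(theta)  =>  sin(theta) = lambda / (2*d)
sin(theta) = 0.1562 / (2 * 0.183423) = 0.425791
theta = 25.2 deg


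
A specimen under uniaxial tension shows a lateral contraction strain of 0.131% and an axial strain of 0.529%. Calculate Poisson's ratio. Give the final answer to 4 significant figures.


nu = -epsilon_lat / epsilon_axial
Lateral strain is contraction (negative), so using magnitudes:
nu = 0.131 / 0.529
nu = 0.2476


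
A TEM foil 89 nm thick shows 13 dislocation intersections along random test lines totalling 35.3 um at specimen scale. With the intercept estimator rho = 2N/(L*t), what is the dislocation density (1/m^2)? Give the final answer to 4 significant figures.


rho = 2N / (L * t)
L = 35.3 um = 3.53e-05 m, t = 89 nm = 8.9e-08 m
rho = 2 * 13 / (3.53e-05 * 8.9e-08)
rho = 8.276e+12 1/m^2


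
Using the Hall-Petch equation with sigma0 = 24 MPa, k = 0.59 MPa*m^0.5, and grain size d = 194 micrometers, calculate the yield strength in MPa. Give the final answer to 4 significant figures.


sigma_y = sigma0 + k / sqrt(d)
d = 194 um = 1.94e-04 m
sigma_y = 24 + 0.59 / sqrt(1.94e-04)
sigma_y = 66.36 MPa


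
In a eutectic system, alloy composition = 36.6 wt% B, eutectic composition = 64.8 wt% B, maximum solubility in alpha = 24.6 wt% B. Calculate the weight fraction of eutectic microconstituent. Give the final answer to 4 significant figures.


f_primary = (C_e - C0) / (C_e - C_alpha_max)
f_primary = (64.8 - 36.6) / (64.8 - 24.6)
f_primary = 0.701493
f_eutectic = 1 - 0.701493 = 0.2985


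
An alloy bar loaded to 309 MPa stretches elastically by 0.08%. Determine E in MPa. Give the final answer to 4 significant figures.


E = sigma / epsilon
epsilon = 0.08% = 8e-04
E = 309 / 8e-04
E = 386300 MPa


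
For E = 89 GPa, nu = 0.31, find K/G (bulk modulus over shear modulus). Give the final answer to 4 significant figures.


G = E / (2*(1+nu))
G = 89 / (2*(1+0.31)) = 33.9695 GPa
K = E / (3*(1-2*nu))
K = 89 / (3*(1-2*0.31)) = 78.0702 GPa
K/G = 78.0702 / 33.9695 = 2.298


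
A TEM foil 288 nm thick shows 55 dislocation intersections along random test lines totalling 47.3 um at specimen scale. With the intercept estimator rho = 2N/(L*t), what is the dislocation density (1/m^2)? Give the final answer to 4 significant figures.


rho = 2N / (L * t)
L = 47.3 um = 4.73e-05 m, t = 288 nm = 2.88e-07 m
rho = 2 * 55 / (4.73e-05 * 2.88e-07)
rho = 8.075e+12 1/m^2


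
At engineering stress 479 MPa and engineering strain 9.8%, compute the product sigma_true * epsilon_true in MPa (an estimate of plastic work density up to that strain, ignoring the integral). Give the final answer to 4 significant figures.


sigma_true = sigma_eng * (1 + epsilon_eng)
sigma_true = 479 * (1 + 0.098) = 525.942 MPa
epsilon_true = ln(1 + epsilon_eng)
epsilon_true = ln(1 + 0.098) = 0.0934903
sigma_true * epsilon_true = 525.942 * 0.0934903 = 49.17 MPa


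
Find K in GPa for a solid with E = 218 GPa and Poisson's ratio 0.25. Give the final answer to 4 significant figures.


K = E / (3*(1-2*nu))
K = 218 / (3*(1-2*0.25))
K = 145.3 GPa


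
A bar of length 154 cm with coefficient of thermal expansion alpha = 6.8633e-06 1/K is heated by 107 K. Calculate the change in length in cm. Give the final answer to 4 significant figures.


dL = L0 * alpha * dT
dL = 154 * 6.8633e-06 * 107
dL = 0.1131 cm


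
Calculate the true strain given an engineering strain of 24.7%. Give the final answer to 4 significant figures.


epsilon_true = ln(1 + epsilon_eng)
epsilon_true = ln(1 + 0.247)
epsilon_true = 0.2207


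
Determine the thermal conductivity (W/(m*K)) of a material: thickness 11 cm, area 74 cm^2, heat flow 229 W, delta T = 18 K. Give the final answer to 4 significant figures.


k = Q*L / (A*dT)
L = 0.11 m, A = 7.4e-03 m^2
k = 229 * 0.11 / (7.4e-03 * 18)
k = 189.1 W/(m*K)


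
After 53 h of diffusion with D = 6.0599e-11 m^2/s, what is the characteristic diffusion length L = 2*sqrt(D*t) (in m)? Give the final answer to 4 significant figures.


t = 53 hr = 190800 s
Diffusion length = 2*sqrt(D*t)
= 2*sqrt(6.0599e-11 * 190800)
= 6.801e-03 m


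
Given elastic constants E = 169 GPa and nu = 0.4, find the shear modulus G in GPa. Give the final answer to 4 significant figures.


G = E / (2*(1+nu))
G = 169 / (2*(1+0.4))
G = 60.36 GPa


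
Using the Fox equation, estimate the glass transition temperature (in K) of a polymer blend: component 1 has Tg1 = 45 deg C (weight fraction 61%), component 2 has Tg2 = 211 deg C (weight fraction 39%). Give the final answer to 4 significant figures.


1/Tg = w1/Tg1 + w2/Tg2 (in Kelvin)
Tg1 = 318.15 K, Tg2 = 484.15 K
1/Tg = 0.61/318.15 + 0.39/484.15
Tg = 367.3 K


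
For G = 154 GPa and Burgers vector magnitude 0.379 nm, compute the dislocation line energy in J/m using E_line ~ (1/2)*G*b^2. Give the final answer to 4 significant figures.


E = G*b^2/2
b = 0.379 nm = 3.79e-10 m
G = 154 GPa = 1.54e+11 Pa
E = 0.5 * 1.54e+11 * (3.79e-10)^2
E = 1.106e-08 J/m


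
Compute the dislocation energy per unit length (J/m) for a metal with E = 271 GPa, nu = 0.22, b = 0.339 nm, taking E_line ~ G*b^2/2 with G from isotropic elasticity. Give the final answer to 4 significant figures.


Step 1: G = E / (2*(1+nu))
G = 271 / (2*(1+0.22)) = 111.066 GPa = 1.11066e+11 Pa
Step 2: E_line = G*b^2/2
b = 0.339 nm = 3.39e-10 m
E_line = 0.5 * 1.11066e+11 * (3.39e-10)^2 = 6.382e-09 J/m


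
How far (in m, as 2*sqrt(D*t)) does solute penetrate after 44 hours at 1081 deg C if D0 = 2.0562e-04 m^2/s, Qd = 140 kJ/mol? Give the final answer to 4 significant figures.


Step 1: D = D0 * exp(-Qd/(R*T))
T = 1354.15 K
D = 2.0562e-04 * exp(-140e3 / (8.314 * 1354.15)) = 8.17609e-10 m^2/s
Step 2: L = 2*sqrt(D*t)
t = 44 h = 158400 s
L = 2*sqrt(8.17609e-10 * 158400) = 0.02276 m


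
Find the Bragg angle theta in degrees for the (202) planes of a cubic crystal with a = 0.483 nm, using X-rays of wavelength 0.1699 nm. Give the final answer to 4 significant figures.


d = a / sqrt(h^2+k^2+l^2)
d = 0.483 / sqrt(8) = 0.170766 nm
lambda = 2*d*sin(theta)  =>  sin(theta) = lambda / (2*d)
sin(theta) = 0.1699 / (2 * 0.170766) = 0.497464
theta = 29.83 deg


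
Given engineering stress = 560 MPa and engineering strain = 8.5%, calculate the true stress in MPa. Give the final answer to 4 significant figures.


sigma_true = sigma_eng * (1 + epsilon_eng)
sigma_true = 560 * (1 + 0.085)
sigma_true = 607.6 MPa


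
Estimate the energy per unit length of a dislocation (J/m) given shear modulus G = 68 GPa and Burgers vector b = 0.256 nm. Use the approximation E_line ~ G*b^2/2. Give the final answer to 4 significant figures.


E = G*b^2/2
b = 0.256 nm = 2.56e-10 m
G = 68 GPa = 6.8e+10 Pa
E = 0.5 * 6.8e+10 * (2.56e-10)^2
E = 2.228e-09 J/m


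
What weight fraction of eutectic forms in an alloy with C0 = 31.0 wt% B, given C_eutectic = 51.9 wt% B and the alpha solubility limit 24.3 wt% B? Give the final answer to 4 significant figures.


f_primary = (C_e - C0) / (C_e - C_alpha_max)
f_primary = (51.9 - 31.0) / (51.9 - 24.3)
f_primary = 0.757246
f_eutectic = 1 - 0.757246 = 0.2428


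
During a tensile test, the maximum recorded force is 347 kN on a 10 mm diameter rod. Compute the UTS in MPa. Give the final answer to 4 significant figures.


A0 = pi*(d/2)^2 = pi*(10/2)^2 = 78.5398 mm^2
UTS = F_max / A0 = 347*1000 / 78.5398
UTS = 4418 MPa


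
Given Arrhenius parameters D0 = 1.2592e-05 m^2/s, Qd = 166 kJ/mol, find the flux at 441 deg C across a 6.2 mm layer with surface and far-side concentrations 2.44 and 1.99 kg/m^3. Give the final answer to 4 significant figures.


Step 1: D = D0 * exp(-Qd/(R*T))
T = 441 + 273.15 = 714.15 K
D = 1.2592e-05 * exp(-166e3 / (8.314 * 714.15)) = 9.0786e-18 m^2/s
Step 2: J = D * (C1 - C2) / dx
J = 9.0786e-18 * (2.44 - 1.99) / 6.2e-03
J = 6.589e-16 kg/(m^2*s)


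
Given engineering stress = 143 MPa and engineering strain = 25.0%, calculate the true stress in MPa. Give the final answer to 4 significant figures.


sigma_true = sigma_eng * (1 + epsilon_eng)
sigma_true = 143 * (1 + 0.25)
sigma_true = 178.8 MPa


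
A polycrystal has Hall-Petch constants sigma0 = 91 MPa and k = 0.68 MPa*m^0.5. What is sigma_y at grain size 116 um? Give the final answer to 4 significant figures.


sigma_y = sigma0 + k / sqrt(d)
d = 116 um = 1.16e-04 m
sigma_y = 91 + 0.68 / sqrt(1.16e-04)
sigma_y = 154.1 MPa


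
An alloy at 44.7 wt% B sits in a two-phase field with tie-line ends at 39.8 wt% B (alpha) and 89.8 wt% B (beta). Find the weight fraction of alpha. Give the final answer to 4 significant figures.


f_alpha = (C_beta - C0) / (C_beta - C_alpha)
f_alpha = (89.8 - 44.7) / (89.8 - 39.8)
f_alpha = 0.902


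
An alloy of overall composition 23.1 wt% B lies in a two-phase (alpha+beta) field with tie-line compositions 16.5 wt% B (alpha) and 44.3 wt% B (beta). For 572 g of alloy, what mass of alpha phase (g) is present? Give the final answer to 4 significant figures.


f_alpha = (C_beta - C0) / (C_beta - C_alpha)
f_alpha = (44.3 - 23.1) / (44.3 - 16.5) = 0.76259
m_alpha = f_alpha * m_total = 0.76259 * 572 = 436.2 g


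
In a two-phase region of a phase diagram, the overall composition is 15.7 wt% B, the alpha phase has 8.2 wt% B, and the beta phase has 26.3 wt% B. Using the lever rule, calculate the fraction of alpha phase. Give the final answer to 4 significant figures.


f_alpha = (C_beta - C0) / (C_beta - C_alpha)
f_alpha = (26.3 - 15.7) / (26.3 - 8.2)
f_alpha = 0.5856


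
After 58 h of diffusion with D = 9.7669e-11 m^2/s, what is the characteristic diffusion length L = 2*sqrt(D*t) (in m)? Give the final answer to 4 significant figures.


t = 58 hr = 208800 s
Diffusion length = 2*sqrt(D*t)
= 2*sqrt(9.7669e-11 * 208800)
= 9.032e-03 m


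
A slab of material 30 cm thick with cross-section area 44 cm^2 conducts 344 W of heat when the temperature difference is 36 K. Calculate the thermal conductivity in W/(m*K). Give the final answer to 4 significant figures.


k = Q*L / (A*dT)
L = 0.3 m, A = 4.4e-03 m^2
k = 344 * 0.3 / (4.4e-03 * 36)
k = 651.5 W/(m*K)


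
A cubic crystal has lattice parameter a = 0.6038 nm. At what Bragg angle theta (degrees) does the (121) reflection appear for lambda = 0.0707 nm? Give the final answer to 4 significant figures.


d = a / sqrt(h^2+k^2+l^2)
d = 0.6038 / sqrt(6) = 0.2465 nm
lambda = 2*d*sin(theta)  =>  sin(theta) = lambda / (2*d)
sin(theta) = 0.0707 / (2 * 0.2465) = 0.143408
theta = 8.245 deg


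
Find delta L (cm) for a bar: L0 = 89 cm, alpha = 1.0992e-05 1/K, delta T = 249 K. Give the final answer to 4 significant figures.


dL = L0 * alpha * dT
dL = 89 * 1.0992e-05 * 249
dL = 0.2436 cm


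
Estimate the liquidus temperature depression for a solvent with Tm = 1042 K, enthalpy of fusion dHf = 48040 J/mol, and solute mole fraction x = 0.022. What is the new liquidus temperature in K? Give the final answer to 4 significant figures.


dT = R*Tm^2*x / dHf
dT = 8.314 * 1042^2 * 0.022 / 48040
dT = 4.13395 K
T_new = 1042 - 4.13395 = 1038 K


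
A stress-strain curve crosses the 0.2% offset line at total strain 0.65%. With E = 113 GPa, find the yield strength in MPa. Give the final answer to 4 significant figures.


Offset strain = 0.002
Elastic strain at yield = total_strain - offset = 6.5e-03 - 0.002 = 4.5e-03
sigma_y = E * elastic_strain = 113000 * 4.5e-03
sigma_y = 508.5 MPa


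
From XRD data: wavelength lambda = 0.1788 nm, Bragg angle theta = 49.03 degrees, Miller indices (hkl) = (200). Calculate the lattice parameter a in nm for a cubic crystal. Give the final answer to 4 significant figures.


d = lambda / (2*sin(theta))
d = 0.1788 / (2*sin(49.03 deg))
d = 0.118402 nm
a = d * sqrt(h^2+k^2+l^2) = 0.118402 * sqrt(4)
a = 0.2368 nm


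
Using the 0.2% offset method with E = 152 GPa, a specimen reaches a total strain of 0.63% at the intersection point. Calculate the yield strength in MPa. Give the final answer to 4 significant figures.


Offset strain = 0.002
Elastic strain at yield = total_strain - offset = 6.3e-03 - 0.002 = 4.3e-03
sigma_y = E * elastic_strain = 152000 * 4.3e-03
sigma_y = 653.6 MPa


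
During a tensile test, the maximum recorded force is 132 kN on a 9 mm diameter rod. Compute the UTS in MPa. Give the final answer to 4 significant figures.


A0 = pi*(d/2)^2 = pi*(9/2)^2 = 63.6173 mm^2
UTS = F_max / A0 = 132*1000 / 63.6173
UTS = 2075 MPa


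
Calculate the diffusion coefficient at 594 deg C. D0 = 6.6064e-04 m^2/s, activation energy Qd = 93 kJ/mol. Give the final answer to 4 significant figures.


D = D0 * exp(-Qd / (R*T))
T = 867.15 K
D = 6.6064e-04 * exp(-93e3 / (8.314 * 867.15))
D = 1.651e-09 m^2/s


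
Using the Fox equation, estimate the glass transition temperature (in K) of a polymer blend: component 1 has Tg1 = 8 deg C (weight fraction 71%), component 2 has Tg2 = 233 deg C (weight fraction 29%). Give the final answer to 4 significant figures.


1/Tg = w1/Tg1 + w2/Tg2 (in Kelvin)
Tg1 = 281.15 K, Tg2 = 506.15 K
1/Tg = 0.71/281.15 + 0.29/506.15
Tg = 322.8 K


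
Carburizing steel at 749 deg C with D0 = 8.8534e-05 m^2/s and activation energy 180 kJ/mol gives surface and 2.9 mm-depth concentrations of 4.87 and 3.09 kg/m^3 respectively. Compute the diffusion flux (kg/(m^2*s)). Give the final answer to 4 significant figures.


Step 1: D = D0 * exp(-Qd/(R*T))
T = 749 + 273.15 = 1022.15 K
D = 8.8534e-05 * exp(-180e3 / (8.314 * 1022.15)) = 5.6013e-14 m^2/s
Step 2: J = D * (C1 - C2) / dx
J = 5.6013e-14 * (4.87 - 3.09) / 2.9e-03
J = 3.438e-11 kg/(m^2*s)


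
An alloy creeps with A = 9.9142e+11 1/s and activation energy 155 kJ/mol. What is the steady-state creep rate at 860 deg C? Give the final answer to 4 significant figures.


rate = A * exp(-Q / (R*T))
T = 860 + 273.15 = 1133.15 K
rate = 9.9142e+11 * exp(-155e3 / (8.314 * 1133.15))
rate = 70960 1/s


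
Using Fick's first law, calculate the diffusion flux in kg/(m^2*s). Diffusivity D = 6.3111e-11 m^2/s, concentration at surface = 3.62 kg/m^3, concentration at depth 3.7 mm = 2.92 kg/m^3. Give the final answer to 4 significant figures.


J = -D * (dC/dx) = D * (C1 - C2) / dx
J = 6.3111e-11 * (3.62 - 2.92) / 3.7e-03
J = 1.194e-08 kg/(m^2*s)


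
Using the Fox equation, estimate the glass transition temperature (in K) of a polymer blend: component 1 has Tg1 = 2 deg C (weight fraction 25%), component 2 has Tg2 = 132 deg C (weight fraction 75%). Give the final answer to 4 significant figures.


1/Tg = w1/Tg1 + w2/Tg2 (in Kelvin)
Tg1 = 275.15 K, Tg2 = 405.15 K
1/Tg = 0.25/275.15 + 0.75/405.15
Tg = 362.4 K


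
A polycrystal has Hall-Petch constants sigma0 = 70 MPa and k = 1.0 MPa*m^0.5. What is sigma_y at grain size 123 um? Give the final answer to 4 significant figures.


sigma_y = sigma0 + k / sqrt(d)
d = 123 um = 1.23e-04 m
sigma_y = 70 + 1.0 / sqrt(1.23e-04)
sigma_y = 160.2 MPa


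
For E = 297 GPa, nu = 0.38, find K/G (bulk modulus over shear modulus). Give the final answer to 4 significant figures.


G = E / (2*(1+nu))
G = 297 / (2*(1+0.38)) = 107.609 GPa
K = E / (3*(1-2*nu))
K = 297 / (3*(1-2*0.38)) = 412.5 GPa
K/G = 412.5 / 107.609 = 3.833


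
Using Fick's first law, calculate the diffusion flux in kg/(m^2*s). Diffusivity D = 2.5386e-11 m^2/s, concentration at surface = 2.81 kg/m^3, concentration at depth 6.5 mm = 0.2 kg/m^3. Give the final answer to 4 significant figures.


J = -D * (dC/dx) = D * (C1 - C2) / dx
J = 2.5386e-11 * (2.81 - 0.2) / 6.5e-03
J = 1.019e-08 kg/(m^2*s)


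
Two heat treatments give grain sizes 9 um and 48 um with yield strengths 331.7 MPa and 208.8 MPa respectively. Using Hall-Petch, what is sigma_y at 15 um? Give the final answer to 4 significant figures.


sigma_y = sigma0 + k / sqrt(d)
1/sqrt(d1) = 1/sqrt(9e-06) = 333.333;  1/sqrt(d2) = 144.338
k = (sigma1 - sigma2) / (1/sqrt(d1) - 1/sqrt(d2)) = (331.7 - 208.8) / (333.333 - 144.338) = 0.650279 MPa*m^0.5
sigma0 = sigma1 - k/sqrt(d1) = 331.7 - 0.650279*333.333 = 114.94 MPa
sigma_y(d3) = 114.94 + 0.650279 / sqrt(1.5e-05) = 282.8 MPa


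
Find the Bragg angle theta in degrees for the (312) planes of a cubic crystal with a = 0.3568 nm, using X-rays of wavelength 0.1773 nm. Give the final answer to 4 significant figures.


d = a / sqrt(h^2+k^2+l^2)
d = 0.3568 / sqrt(14) = 0.0953588 nm
lambda = 2*d*sin(theta)  =>  sin(theta) = lambda / (2*d)
sin(theta) = 0.1773 / (2 * 0.0953588) = 0.929647
theta = 68.38 deg


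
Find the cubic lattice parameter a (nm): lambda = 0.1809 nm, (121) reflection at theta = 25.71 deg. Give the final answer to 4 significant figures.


d = lambda / (2*sin(theta))
d = 0.1809 / (2*sin(25.71 deg))
d = 0.208498 nm
a = d * sqrt(h^2+k^2+l^2) = 0.208498 * sqrt(6)
a = 0.5107 nm


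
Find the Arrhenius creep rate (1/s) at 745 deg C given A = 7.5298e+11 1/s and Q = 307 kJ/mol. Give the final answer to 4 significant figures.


rate = A * exp(-Q / (R*T))
T = 745 + 273.15 = 1018.15 K
rate = 7.5298e+11 * exp(-307e3 / (8.314 * 1018.15))
rate = 1.337e-04 1/s


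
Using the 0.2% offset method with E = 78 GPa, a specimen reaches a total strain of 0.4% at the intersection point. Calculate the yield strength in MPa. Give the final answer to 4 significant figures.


Offset strain = 0.002
Elastic strain at yield = total_strain - offset = 4e-03 - 0.002 = 2e-03
sigma_y = E * elastic_strain = 78000 * 2e-03
sigma_y = 156 MPa


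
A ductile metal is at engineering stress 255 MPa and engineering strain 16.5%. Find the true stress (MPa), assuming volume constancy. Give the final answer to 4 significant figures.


sigma_true = sigma_eng * (1 + epsilon_eng)
sigma_true = 255 * (1 + 0.165)
sigma_true = 297.1 MPa


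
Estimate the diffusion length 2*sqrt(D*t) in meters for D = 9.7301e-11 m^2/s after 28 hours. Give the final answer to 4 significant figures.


t = 28 hr = 100800 s
Diffusion length = 2*sqrt(D*t)
= 2*sqrt(9.7301e-11 * 100800)
= 6.264e-03 m


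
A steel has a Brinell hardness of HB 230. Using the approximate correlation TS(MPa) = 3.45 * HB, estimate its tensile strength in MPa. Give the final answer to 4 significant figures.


TS (MPa) = 3.45 * HB
TS = 3.45 * 230
TS = 793.5 MPa


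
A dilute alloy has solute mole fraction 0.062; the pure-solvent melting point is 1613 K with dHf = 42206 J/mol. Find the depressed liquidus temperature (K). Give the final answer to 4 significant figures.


dT = R*Tm^2*x / dHf
dT = 8.314 * 1613^2 * 0.062 / 42206
dT = 31.7758 K
T_new = 1613 - 31.7758 = 1581 K


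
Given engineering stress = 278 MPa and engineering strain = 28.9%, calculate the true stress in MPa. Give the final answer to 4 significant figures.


sigma_true = sigma_eng * (1 + epsilon_eng)
sigma_true = 278 * (1 + 0.289)
sigma_true = 358.3 MPa


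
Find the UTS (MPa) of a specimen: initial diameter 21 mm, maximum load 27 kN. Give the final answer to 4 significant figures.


A0 = pi*(d/2)^2 = pi*(21/2)^2 = 346.361 mm^2
UTS = F_max / A0 = 27*1000 / 346.361
UTS = 77.95 MPa


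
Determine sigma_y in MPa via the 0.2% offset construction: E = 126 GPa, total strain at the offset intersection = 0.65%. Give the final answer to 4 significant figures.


Offset strain = 0.002
Elastic strain at yield = total_strain - offset = 6.5e-03 - 0.002 = 4.5e-03
sigma_y = E * elastic_strain = 126000 * 4.5e-03
sigma_y = 567 MPa


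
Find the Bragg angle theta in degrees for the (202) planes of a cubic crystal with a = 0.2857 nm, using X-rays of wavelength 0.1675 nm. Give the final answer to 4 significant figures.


d = a / sqrt(h^2+k^2+l^2)
d = 0.2857 / sqrt(8) = 0.10101 nm
lambda = 2*d*sin(theta)  =>  sin(theta) = lambda / (2*d)
sin(theta) = 0.1675 / (2 * 0.10101) = 0.829124
theta = 56.01 deg


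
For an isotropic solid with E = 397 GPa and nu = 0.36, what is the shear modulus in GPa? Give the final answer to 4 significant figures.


G = E / (2*(1+nu))
G = 397 / (2*(1+0.36))
G = 146 GPa


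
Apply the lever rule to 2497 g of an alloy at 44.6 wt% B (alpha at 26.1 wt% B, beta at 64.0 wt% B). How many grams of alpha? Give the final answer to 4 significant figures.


f_alpha = (C_beta - C0) / (C_beta - C_alpha)
f_alpha = (64.0 - 44.6) / (64.0 - 26.1) = 0.511873
m_alpha = f_alpha * m_total = 0.511873 * 2497 = 1278 g


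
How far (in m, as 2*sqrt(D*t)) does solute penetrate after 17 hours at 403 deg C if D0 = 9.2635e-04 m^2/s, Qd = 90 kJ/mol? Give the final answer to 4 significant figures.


Step 1: D = D0 * exp(-Qd/(R*T))
T = 676.15 K
D = 9.2635e-04 * exp(-90e3 / (8.314 * 676.15)) = 1.03217e-10 m^2/s
Step 2: L = 2*sqrt(D*t)
t = 17 h = 61200 s
L = 2*sqrt(1.03217e-10 * 61200) = 5.027e-03 m


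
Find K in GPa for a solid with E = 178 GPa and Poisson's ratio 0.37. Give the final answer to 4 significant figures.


K = E / (3*(1-2*nu))
K = 178 / (3*(1-2*0.37))
K = 228.2 GPa


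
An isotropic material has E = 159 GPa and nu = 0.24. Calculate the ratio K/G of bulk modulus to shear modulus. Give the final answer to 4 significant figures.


G = E / (2*(1+nu))
G = 159 / (2*(1+0.24)) = 64.1129 GPa
K = E / (3*(1-2*nu))
K = 159 / (3*(1-2*0.24)) = 101.923 GPa
K/G = 101.923 / 64.1129 = 1.59


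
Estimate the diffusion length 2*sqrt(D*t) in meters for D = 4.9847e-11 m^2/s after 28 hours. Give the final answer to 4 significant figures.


t = 28 hr = 100800 s
Diffusion length = 2*sqrt(D*t)
= 2*sqrt(4.9847e-11 * 100800)
= 4.483e-03 m


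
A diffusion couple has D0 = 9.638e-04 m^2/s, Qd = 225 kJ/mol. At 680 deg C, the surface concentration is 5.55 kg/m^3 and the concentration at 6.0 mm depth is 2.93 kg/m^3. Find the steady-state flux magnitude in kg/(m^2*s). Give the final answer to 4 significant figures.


Step 1: D = D0 * exp(-Qd/(R*T))
T = 680 + 273.15 = 953.15 K
D = 9.638e-04 * exp(-225e3 / (8.314 * 953.15)) = 4.49847e-16 m^2/s
Step 2: J = D * (C1 - C2) / dx
J = 4.49847e-16 * (5.55 - 2.93) / 6e-03
J = 1.964e-13 kg/(m^2*s)


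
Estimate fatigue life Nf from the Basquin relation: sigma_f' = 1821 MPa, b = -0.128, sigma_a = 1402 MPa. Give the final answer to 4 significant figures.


sigma_a = sigma_f' * (2*Nf)^b
2*Nf = (sigma_a / sigma_f')^(1/b)
2*Nf = (1402 / 1821)^(1/-0.128)
2*Nf = 7.71263
Nf = 3.856 cycles


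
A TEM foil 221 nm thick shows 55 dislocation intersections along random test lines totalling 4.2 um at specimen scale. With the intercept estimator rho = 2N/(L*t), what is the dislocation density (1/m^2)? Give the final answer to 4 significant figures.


rho = 2N / (L * t)
L = 4.2 um = 4.2e-06 m, t = 221 nm = 2.21e-07 m
rho = 2 * 55 / (4.2e-06 * 2.21e-07)
rho = 1.185e+14 1/m^2


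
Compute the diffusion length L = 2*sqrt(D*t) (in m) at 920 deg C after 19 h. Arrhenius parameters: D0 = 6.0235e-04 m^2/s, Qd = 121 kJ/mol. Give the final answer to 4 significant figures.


Step 1: D = D0 * exp(-Qd/(R*T))
T = 1193.15 K
D = 6.0235e-04 * exp(-121e3 / (8.314 * 1193.15)) = 3.03687e-09 m^2/s
Step 2: L = 2*sqrt(D*t)
t = 19 h = 68400 s
L = 2*sqrt(3.03687e-09 * 68400) = 0.02883 m


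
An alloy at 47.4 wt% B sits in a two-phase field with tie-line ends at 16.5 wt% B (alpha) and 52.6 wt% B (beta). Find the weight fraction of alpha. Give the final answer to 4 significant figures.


f_alpha = (C_beta - C0) / (C_beta - C_alpha)
f_alpha = (52.6 - 47.4) / (52.6 - 16.5)
f_alpha = 0.144


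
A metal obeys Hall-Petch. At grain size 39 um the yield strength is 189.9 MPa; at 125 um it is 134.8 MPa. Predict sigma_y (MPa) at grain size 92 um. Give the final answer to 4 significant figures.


sigma_y = sigma0 + k / sqrt(d)
1/sqrt(d1) = 1/sqrt(3.9e-05) = 160.128;  1/sqrt(d2) = 89.4427
k = (sigma1 - sigma2) / (1/sqrt(d1) - 1/sqrt(d2)) = (189.9 - 134.8) / (160.128 - 89.4427) = 0.77951 MPa*m^0.5
sigma0 = sigma1 - k/sqrt(d1) = 189.9 - 0.77951*160.128 = 65.0785 MPa
sigma_y(d3) = 65.0785 + 0.77951 / sqrt(9.2e-05) = 146.3 MPa


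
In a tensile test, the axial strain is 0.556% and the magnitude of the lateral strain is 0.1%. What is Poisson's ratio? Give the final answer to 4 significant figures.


nu = -epsilon_lat / epsilon_axial
Lateral strain is contraction (negative), so using magnitudes:
nu = 0.1 / 0.556
nu = 0.1799


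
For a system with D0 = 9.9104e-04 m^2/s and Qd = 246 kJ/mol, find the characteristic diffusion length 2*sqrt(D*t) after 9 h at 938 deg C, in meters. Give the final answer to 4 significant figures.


Step 1: D = D0 * exp(-Qd/(R*T))
T = 1211.15 K
D = 9.9104e-04 * exp(-246e3 / (8.314 * 1211.15)) = 2.43325e-14 m^2/s
Step 2: L = 2*sqrt(D*t)
t = 9 h = 32400 s
L = 2*sqrt(2.43325e-14 * 32400) = 5.616e-05 m


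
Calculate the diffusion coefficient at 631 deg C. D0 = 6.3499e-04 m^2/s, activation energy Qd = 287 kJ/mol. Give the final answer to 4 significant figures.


D = D0 * exp(-Qd / (R*T))
T = 904.15 K
D = 6.3499e-04 * exp(-287e3 / (8.314 * 904.15))
D = 1.666e-20 m^2/s


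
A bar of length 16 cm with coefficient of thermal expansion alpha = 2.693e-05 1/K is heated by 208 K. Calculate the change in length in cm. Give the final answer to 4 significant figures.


dL = L0 * alpha * dT
dL = 16 * 2.693e-05 * 208
dL = 0.08962 cm


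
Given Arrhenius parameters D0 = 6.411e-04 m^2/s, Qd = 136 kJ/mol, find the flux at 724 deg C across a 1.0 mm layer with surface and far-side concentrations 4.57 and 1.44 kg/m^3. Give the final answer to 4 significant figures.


Step 1: D = D0 * exp(-Qd/(R*T))
T = 724 + 273.15 = 997.15 K
D = 6.411e-04 * exp(-136e3 / (8.314 * 997.15)) = 4.81342e-11 m^2/s
Step 2: J = D * (C1 - C2) / dx
J = 4.81342e-11 * (4.57 - 1.44) / 1e-03
J = 1.507e-07 kg/(m^2*s)


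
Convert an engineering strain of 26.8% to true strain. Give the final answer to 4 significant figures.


epsilon_true = ln(1 + epsilon_eng)
epsilon_true = ln(1 + 0.268)
epsilon_true = 0.2374


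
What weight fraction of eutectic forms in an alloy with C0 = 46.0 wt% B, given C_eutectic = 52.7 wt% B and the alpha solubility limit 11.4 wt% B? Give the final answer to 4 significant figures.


f_primary = (C_e - C0) / (C_e - C_alpha_max)
f_primary = (52.7 - 46.0) / (52.7 - 11.4)
f_primary = 0.162228
f_eutectic = 1 - 0.162228 = 0.8378


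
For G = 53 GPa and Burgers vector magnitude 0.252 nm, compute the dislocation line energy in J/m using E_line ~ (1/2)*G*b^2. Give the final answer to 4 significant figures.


E = G*b^2/2
b = 0.252 nm = 2.52e-10 m
G = 53 GPa = 5.3e+10 Pa
E = 0.5 * 5.3e+10 * (2.52e-10)^2
E = 1.683e-09 J/m


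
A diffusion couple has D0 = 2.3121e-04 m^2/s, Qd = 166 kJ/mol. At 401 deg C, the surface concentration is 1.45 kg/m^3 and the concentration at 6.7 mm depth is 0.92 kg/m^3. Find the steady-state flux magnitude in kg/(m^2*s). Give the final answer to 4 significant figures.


Step 1: D = D0 * exp(-Qd/(R*T))
T = 401 + 273.15 = 674.15 K
D = 2.3121e-04 * exp(-166e3 / (8.314 * 674.15)) = 3.17317e-17 m^2/s
Step 2: J = D * (C1 - C2) / dx
J = 3.17317e-17 * (1.45 - 0.92) / 6.7e-03
J = 2.51e-15 kg/(m^2*s)


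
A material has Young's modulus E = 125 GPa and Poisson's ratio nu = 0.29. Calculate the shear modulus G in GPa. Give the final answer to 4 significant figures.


G = E / (2*(1+nu))
G = 125 / (2*(1+0.29))
G = 48.45 GPa


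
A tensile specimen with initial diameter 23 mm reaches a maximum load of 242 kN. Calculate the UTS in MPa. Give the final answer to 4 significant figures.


A0 = pi*(d/2)^2 = pi*(23/2)^2 = 415.476 mm^2
UTS = F_max / A0 = 242*1000 / 415.476
UTS = 582.5 MPa


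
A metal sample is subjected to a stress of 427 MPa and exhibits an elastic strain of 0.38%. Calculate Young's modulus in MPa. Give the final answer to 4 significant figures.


E = sigma / epsilon
epsilon = 0.38% = 3.8e-03
E = 427 / 3.8e-03
E = 112400 MPa


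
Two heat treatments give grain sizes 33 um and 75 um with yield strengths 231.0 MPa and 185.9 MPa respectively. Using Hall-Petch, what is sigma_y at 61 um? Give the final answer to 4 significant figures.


sigma_y = sigma0 + k / sqrt(d)
1/sqrt(d1) = 1/sqrt(3.3e-05) = 174.078;  1/sqrt(d2) = 115.47
k = (sigma1 - sigma2) / (1/sqrt(d1) - 1/sqrt(d2)) = (231.0 - 185.9) / (174.078 - 115.47) = 0.769525 MPa*m^0.5
sigma0 = sigma1 - k/sqrt(d1) = 231.0 - 0.769525*174.078 = 97.0429 MPa
sigma_y(d3) = 97.0429 + 0.769525 / sqrt(6.1e-05) = 195.6 MPa


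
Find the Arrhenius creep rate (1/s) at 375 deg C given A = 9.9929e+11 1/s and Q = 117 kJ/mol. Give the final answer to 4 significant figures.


rate = A * exp(-Q / (R*T))
T = 375 + 273.15 = 648.15 K
rate = 9.9929e+11 * exp(-117e3 / (8.314 * 648.15))
rate = 371.8 1/s


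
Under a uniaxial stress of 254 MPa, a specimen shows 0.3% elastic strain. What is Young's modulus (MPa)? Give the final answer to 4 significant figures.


E = sigma / epsilon
epsilon = 0.3% = 3e-03
E = 254 / 3e-03
E = 84670 MPa


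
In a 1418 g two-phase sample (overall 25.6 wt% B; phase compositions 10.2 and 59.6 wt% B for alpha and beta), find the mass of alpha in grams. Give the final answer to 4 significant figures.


f_alpha = (C_beta - C0) / (C_beta - C_alpha)
f_alpha = (59.6 - 25.6) / (59.6 - 10.2) = 0.688259
m_alpha = f_alpha * m_total = 0.688259 * 1418 = 976 g


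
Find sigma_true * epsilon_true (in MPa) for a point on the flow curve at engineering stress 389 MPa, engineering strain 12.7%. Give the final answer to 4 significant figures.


sigma_true = sigma_eng * (1 + epsilon_eng)
sigma_true = 389 * (1 + 0.127) = 438.403 MPa
epsilon_true = ln(1 + epsilon_eng)
epsilon_true = ln(1 + 0.127) = 0.119559
sigma_true * epsilon_true = 438.403 * 0.119559 = 52.42 MPa


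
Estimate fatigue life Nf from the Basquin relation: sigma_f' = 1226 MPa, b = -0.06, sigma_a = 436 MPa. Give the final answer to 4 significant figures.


sigma_a = sigma_f' * (2*Nf)^b
2*Nf = (sigma_a / sigma_f')^(1/b)
2*Nf = (436 / 1226)^(1/-0.06)
2*Nf = 3.04368e+07
Nf = 1.522e+07 cycles


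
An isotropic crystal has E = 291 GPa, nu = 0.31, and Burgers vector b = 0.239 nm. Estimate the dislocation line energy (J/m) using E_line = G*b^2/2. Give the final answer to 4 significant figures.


Step 1: G = E / (2*(1+nu))
G = 291 / (2*(1+0.31)) = 111.069 GPa = 1.11069e+11 Pa
Step 2: E_line = G*b^2/2
b = 0.239 nm = 2.39e-10 m
E_line = 0.5 * 1.11069e+11 * (2.39e-10)^2 = 3.172e-09 J/m


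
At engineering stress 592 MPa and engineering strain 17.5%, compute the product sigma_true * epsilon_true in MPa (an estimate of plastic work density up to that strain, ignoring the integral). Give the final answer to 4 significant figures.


sigma_true = sigma_eng * (1 + epsilon_eng)
sigma_true = 592 * (1 + 0.175) = 695.6 MPa
epsilon_true = ln(1 + epsilon_eng)
epsilon_true = ln(1 + 0.175) = 0.161268
sigma_true * epsilon_true = 695.6 * 0.161268 = 112.2 MPa


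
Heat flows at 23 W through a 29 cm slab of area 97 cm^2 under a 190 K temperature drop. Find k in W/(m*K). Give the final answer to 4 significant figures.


k = Q*L / (A*dT)
L = 0.29 m, A = 9.7e-03 m^2
k = 23 * 0.29 / (9.7e-03 * 190)
k = 3.619 W/(m*K)


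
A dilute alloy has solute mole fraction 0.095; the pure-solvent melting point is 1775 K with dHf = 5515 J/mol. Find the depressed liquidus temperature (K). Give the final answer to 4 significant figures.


dT = R*Tm^2*x / dHf
dT = 8.314 * 1775^2 * 0.095 / 5515
dT = 451.216 K
T_new = 1775 - 451.216 = 1324 K


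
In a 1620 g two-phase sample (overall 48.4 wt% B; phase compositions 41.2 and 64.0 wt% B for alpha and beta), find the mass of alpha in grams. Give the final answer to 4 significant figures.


f_alpha = (C_beta - C0) / (C_beta - C_alpha)
f_alpha = (64.0 - 48.4) / (64.0 - 41.2) = 0.684211
m_alpha = f_alpha * m_total = 0.684211 * 1620 = 1108 g


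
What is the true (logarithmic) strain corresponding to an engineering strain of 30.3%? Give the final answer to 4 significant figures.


epsilon_true = ln(1 + epsilon_eng)
epsilon_true = ln(1 + 0.303)
epsilon_true = 0.2647


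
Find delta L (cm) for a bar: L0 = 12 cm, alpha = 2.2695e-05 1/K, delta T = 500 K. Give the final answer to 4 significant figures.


dL = L0 * alpha * dT
dL = 12 * 2.2695e-05 * 500
dL = 0.1362 cm


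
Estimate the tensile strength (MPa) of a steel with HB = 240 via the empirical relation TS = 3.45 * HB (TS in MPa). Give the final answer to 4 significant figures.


TS (MPa) = 3.45 * HB
TS = 3.45 * 240
TS = 828 MPa


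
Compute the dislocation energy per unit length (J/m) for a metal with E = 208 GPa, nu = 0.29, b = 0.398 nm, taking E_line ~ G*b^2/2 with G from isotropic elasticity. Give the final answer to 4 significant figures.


Step 1: G = E / (2*(1+nu))
G = 208 / (2*(1+0.29)) = 80.6202 GPa = 8.06202e+10 Pa
Step 2: E_line = G*b^2/2
b = 0.398 nm = 3.98e-10 m
E_line = 0.5 * 8.06202e+10 * (3.98e-10)^2 = 6.385e-09 J/m


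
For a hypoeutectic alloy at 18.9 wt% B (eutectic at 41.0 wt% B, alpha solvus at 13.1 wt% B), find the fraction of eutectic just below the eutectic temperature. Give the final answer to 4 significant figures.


f_primary = (C_e - C0) / (C_e - C_alpha_max)
f_primary = (41.0 - 18.9) / (41.0 - 13.1)
f_primary = 0.792115
f_eutectic = 1 - 0.792115 = 0.2079


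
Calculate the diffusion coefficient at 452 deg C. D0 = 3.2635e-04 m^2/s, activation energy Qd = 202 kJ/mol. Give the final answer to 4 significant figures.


D = D0 * exp(-Qd / (R*T))
T = 725.15 K
D = 3.2635e-04 * exp(-202e3 / (8.314 * 725.15))
D = 9.173e-19 m^2/s


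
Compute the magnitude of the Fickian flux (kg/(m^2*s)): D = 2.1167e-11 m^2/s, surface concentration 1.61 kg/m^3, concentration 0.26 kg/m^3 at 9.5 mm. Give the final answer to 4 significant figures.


J = -D * (dC/dx) = D * (C1 - C2) / dx
J = 2.1167e-11 * (1.61 - 0.26) / 9.5e-03
J = 3.008e-09 kg/(m^2*s)


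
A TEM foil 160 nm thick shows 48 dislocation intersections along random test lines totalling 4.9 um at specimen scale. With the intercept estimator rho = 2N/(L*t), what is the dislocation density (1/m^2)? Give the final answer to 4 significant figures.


rho = 2N / (L * t)
L = 4.9 um = 4.9e-06 m, t = 160 nm = 1.6e-07 m
rho = 2 * 48 / (4.9e-06 * 1.6e-07)
rho = 1.224e+14 1/m^2


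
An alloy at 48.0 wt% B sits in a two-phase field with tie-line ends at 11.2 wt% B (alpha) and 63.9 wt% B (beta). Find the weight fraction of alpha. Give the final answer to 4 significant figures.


f_alpha = (C_beta - C0) / (C_beta - C_alpha)
f_alpha = (63.9 - 48.0) / (63.9 - 11.2)
f_alpha = 0.3017


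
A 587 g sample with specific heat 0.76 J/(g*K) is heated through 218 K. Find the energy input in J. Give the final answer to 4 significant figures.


Q = m * cp * dT
Q = 587 * 0.76 * 218
Q = 97250 J


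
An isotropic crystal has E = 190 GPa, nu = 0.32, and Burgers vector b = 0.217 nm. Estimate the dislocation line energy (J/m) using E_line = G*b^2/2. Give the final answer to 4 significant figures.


Step 1: G = E / (2*(1+nu))
G = 190 / (2*(1+0.32)) = 71.9697 GPa = 7.19697e+10 Pa
Step 2: E_line = G*b^2/2
b = 0.217 nm = 2.17e-10 m
E_line = 0.5 * 7.19697e+10 * (2.17e-10)^2 = 1.694e-09 J/m


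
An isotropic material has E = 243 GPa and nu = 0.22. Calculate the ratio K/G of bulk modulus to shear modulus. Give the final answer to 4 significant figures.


G = E / (2*(1+nu))
G = 243 / (2*(1+0.22)) = 99.5902 GPa
K = E / (3*(1-2*nu))
K = 243 / (3*(1-2*0.22)) = 144.643 GPa
K/G = 144.643 / 99.5902 = 1.452


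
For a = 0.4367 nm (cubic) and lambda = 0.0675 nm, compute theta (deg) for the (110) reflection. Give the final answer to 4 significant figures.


d = a / sqrt(h^2+k^2+l^2)
d = 0.4367 / sqrt(2) = 0.308794 nm
lambda = 2*d*sin(theta)  =>  sin(theta) = lambda / (2*d)
sin(theta) = 0.0675 / (2 * 0.308794) = 0.109296
theta = 6.275 deg


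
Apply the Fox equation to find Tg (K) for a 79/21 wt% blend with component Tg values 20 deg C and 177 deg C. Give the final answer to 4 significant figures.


1/Tg = w1/Tg1 + w2/Tg2 (in Kelvin)
Tg1 = 293.15 K, Tg2 = 450.15 K
1/Tg = 0.79/293.15 + 0.21/450.15
Tg = 316.3 K


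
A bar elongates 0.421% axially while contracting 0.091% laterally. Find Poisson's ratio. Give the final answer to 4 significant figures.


nu = -epsilon_lat / epsilon_axial
Lateral strain is contraction (negative), so using magnitudes:
nu = 0.091 / 0.421
nu = 0.2162


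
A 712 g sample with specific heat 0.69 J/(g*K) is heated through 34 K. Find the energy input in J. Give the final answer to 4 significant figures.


Q = m * cp * dT
Q = 712 * 0.69 * 34
Q = 16700 J


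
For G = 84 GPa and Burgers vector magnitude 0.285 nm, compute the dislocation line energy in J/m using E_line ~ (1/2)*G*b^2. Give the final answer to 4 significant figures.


E = G*b^2/2
b = 0.285 nm = 2.85e-10 m
G = 84 GPa = 8.4e+10 Pa
E = 0.5 * 8.4e+10 * (2.85e-10)^2
E = 3.411e-09 J/m


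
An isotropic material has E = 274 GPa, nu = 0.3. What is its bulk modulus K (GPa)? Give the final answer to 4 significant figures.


K = E / (3*(1-2*nu))
K = 274 / (3*(1-2*0.3))
K = 228.3 GPa


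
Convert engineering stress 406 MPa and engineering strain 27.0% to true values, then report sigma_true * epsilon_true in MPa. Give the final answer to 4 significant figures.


sigma_true = sigma_eng * (1 + epsilon_eng)
sigma_true = 406 * (1 + 0.27) = 515.62 MPa
epsilon_true = ln(1 + epsilon_eng)
epsilon_true = ln(1 + 0.27) = 0.239017
sigma_true * epsilon_true = 515.62 * 0.239017 = 123.2 MPa


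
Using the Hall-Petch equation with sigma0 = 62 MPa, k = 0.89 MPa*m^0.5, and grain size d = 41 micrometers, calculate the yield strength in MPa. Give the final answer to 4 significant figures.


sigma_y = sigma0 + k / sqrt(d)
d = 41 um = 4.1e-05 m
sigma_y = 62 + 0.89 / sqrt(4.1e-05)
sigma_y = 201 MPa
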